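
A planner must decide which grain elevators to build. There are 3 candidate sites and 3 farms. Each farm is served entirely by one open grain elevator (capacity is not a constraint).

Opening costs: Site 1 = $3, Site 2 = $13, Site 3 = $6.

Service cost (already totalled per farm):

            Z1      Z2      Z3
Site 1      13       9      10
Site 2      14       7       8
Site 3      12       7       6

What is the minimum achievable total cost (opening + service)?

For any fixed open set, each farm goes to its cheapest open site; total = fixed + service.
{Site 3}: Z1→Site 3 12, Z2→Site 3 7, Z3→Site 3 6. Service 25; fixed 6; total 31.
{Site 1, Site 3}: Z1→Site 3 12, Z2→Site 3 7, Z3→Site 3 6. Service 25; fixed 9; total 34.
{Site 1}: Z1→Site 1 13, Z2→Site 1 9, Z3→Site 1 10. Service 32; fixed 3; total 35.
{Site 1, Site 2, Site 3}: Z1→Site 3 12, Z2→Site 2 7, Z3→Site 3 6. Service 25; fixed 22; total 47.
No other subset beats 31.

Minimum total cost: 31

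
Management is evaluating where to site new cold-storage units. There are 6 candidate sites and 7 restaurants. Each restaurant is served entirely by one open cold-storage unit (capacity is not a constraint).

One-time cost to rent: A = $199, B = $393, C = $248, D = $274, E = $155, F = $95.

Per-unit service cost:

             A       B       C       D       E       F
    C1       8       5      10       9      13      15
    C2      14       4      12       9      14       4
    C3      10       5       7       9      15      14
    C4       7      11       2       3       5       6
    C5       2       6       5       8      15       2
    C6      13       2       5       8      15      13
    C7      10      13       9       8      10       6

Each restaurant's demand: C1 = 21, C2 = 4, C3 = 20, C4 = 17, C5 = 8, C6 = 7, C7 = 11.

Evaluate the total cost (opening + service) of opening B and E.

Each restaurant is assigned to its cheapest site among the open ones.
{B, E}: C1→B 5·21=105, C2→B 4·4=16, C3→B 5·20=100, C4→E 5·17=85, C5→B 6·8=48, C6→B 2·7=14, C7→E 10·11=110. Service 478; fixed 548; total 1026.

Total cost: 1026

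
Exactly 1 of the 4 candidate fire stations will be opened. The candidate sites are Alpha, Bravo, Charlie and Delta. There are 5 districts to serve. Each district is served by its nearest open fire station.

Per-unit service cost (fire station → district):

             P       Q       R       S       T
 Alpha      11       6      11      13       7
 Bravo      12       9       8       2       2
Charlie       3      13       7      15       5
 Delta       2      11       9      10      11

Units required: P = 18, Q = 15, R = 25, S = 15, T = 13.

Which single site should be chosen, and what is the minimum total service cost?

Choose Bravo only; total service cost 607.

With exactly 1 open, each district uses its cheapest among the chosen.
{Bravo}: P→Bravo 12·18=216, Q→Bravo 9·15=135, R→Bravo 8·25=200, S→Bravo 2·15=30, T→Bravo 2·13=26. Service cost 607.
{Charlie}: service cost 714
{Delta}: service cost 719
Among all 4 size-1 choices, {Bravo} is lowest.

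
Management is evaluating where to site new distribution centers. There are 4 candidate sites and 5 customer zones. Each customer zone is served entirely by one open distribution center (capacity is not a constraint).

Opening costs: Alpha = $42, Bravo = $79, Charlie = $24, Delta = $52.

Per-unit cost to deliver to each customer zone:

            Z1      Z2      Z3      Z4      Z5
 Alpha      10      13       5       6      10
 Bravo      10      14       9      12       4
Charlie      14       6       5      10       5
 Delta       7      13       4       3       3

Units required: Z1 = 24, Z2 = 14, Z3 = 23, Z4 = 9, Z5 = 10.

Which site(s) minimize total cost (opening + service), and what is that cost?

Open Charlie and Delta; minimum total cost 477.

For any fixed open set, each customer zone goes to its cheapest open site; total = fixed + service.
{Charlie, Delta}: Z1→Delta 7·24=168, Z2→Charlie 6·14=84, Z3→Delta 4·23=92, Z4→Delta 3·9=27, Z5→Delta 3·10=30. Service 401; fixed 76; total 477.
{Alpha, Charlie, Delta}: service 401 + fixed 118 = 519
{Delta}: service 499 + fixed 52 = 551
{Alpha, Bravo, Charlie, Delta}: service 401 + fixed 197 = 598
No other subset beats 477.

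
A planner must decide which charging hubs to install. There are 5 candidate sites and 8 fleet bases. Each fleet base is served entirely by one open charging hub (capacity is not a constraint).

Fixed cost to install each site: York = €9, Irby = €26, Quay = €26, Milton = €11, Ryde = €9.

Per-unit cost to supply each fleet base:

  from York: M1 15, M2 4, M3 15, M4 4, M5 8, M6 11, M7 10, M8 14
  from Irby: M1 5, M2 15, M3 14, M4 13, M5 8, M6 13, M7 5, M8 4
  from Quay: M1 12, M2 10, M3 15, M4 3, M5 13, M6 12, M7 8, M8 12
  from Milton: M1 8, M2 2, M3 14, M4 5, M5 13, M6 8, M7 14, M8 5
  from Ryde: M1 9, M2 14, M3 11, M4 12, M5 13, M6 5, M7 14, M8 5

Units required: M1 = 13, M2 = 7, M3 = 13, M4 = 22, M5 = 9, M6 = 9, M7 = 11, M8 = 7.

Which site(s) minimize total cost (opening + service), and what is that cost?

Open Irby, Quay, Milton and Ryde; minimum total cost 560.

For any fixed open set, each fleet base goes to its cheapest open site; total = fixed + service.
{Irby, Quay, Milton, Ryde}: M1→Irby 5·13=65, M2→Milton 2·7=14, M3→Ryde 11·13=143, M4→Quay 3·22=66, M5→Irby 8·9=72, M6→Ryde 5·9=45, M7→Irby 5·11=55, M8→Irby 4·7=28. Service 488; fixed 72; total 560.
{York, Irby, Milton, Ryde}: service 510 + fixed 55 = 565
{York, Irby, Ryde}: service 524 + fixed 44 = 568
{York, Irby, Quay, Milton, Ryde}: service 488 + fixed 81 = 569
No other subset beats 560.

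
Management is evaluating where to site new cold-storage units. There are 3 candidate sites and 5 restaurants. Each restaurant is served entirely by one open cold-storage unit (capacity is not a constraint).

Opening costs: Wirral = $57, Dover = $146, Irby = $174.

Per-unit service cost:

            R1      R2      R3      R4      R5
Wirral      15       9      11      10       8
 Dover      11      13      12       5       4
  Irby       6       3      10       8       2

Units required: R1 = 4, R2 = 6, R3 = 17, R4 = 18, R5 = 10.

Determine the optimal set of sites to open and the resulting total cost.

Open Irby only; minimum total cost 550.

For any fixed open set, each restaurant goes to its cheapest open site; total = fixed + service.
{Irby}: R1→Irby 6·4=24, R2→Irby 3·6=18, R3→Irby 10·17=170, R4→Irby 8·18=144, R5→Irby 2·10=20. Service 376; fixed 174; total 550.
{Dover}: R1→Dover 11·4=44, R2→Dover 13·6=78, R3→Dover 12·17=204, R4→Dover 5·18=90, R5→Dover 4·10=40. Service 456; fixed 146; total 602.
{Wirral, Irby}: service 376 + fixed 231 = 607
{Wirral, Dover, Irby}: R1→Irby 6·4=24, R2→Irby 3·6=18, R3→Irby 10·17=170, R4→Dover 5·18=90, R5→Irby 2·10=20. Service 322; fixed 377; total 699.
(All 7 nonempty subsets were checked; Irby only is lowest.)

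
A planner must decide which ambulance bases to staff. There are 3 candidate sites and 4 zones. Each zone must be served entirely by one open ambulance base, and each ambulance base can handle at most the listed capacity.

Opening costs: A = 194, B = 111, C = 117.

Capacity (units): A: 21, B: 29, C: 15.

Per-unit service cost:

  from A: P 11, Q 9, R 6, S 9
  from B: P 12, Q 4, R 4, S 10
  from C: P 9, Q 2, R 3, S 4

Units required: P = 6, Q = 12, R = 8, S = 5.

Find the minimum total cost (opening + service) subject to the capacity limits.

Minimum total cost: 382

Open {B, C}: P→C 9·6=54, Q→B 4·12=48, R→B 4·8=32, S→C 4·5=20.
Loads: B carries 20/29, C carries 11/15. Service 154; fixed 228; total 382.
Next best feasible plan costs 392.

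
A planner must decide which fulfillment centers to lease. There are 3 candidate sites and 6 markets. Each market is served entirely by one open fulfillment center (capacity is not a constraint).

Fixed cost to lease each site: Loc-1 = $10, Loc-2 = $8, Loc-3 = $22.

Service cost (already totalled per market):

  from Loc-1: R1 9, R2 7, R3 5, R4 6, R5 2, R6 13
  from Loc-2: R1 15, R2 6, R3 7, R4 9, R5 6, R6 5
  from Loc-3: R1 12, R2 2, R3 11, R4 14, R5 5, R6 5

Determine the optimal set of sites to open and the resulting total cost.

Open Loc-1 and Loc-2; minimum total cost 51.

For any fixed open set, each market goes to its cheapest open site; total = fixed + service.
{Loc-1, Loc-2}: R1→Loc-1 9, R2→Loc-2 6, R3→Loc-1 5, R4→Loc-1 6, R5→Loc-1 2, R6→Loc-2 5. Service 33; fixed 18; total 51.
{Loc-1}: R1→Loc-1 9, R2→Loc-1 7, R3→Loc-1 5, R4→Loc-1 6, R5→Loc-1 2, R6→Loc-1 13. Service 42; fixed 10; total 52.
{Loc-2}: service 48 + fixed 8 = 56
{Loc-1, Loc-2, Loc-3}: R1→Loc-1 9, R2→Loc-3 2, R3→Loc-1 5, R4→Loc-1 6, R5→Loc-1 2, R6→Loc-2 5. Service 29; fixed 40; total 69.
No other subset beats 51.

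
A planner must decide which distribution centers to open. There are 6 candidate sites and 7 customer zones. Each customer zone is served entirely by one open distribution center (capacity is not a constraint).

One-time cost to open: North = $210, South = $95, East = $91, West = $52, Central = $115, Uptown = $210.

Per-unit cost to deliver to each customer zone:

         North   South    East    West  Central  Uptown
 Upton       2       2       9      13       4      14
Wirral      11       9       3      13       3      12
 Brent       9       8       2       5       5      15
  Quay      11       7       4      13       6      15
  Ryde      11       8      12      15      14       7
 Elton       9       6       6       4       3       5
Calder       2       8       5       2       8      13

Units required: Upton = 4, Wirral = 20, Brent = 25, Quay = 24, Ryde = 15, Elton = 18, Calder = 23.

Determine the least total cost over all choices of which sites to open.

Minimum total cost: 683

For any fixed open set, each customer zone goes to its cheapest open site; total = fixed + service.
{East, West}: Upton→East 9·4=36, Wirral→East 3·20=60, Brent→East 2·25=50, Quay→East 4·24=96, Ryde→East 12·15=180, Elton→West 4·18=72, Calder→West 2·23=46. Service 540; fixed 143; total 683.
{South, East, West}: service 452 + fixed 238 = 690
{East}: Upton→East 9·4=36, Wirral→East 3·20=60, Brent→East 2·25=50, Quay→East 4·24=96, Ryde→East 12·15=180, Elton→East 6·18=108, Calder→East 5·23=115. Service 645; fixed 91; total 736.
{North, South, East, West, Central, Uptown}: service 419 + fixed 773 = 1192
No other subset beats 683.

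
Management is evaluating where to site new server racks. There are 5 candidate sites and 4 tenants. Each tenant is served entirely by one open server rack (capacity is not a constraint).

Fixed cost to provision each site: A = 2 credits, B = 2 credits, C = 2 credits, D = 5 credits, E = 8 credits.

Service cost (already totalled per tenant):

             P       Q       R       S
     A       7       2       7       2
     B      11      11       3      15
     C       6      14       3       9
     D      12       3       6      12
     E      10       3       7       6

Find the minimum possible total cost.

For any fixed open set, each tenant goes to its cheapest open site; total = fixed + service.
{A, C}: P→C 6, Q→A 2, R→C 3, S→A 2. Service 13; fixed 4; total 17.
{A, B}: P→A 7, Q→A 2, R→B 3, S→A 2. Service 14; fixed 4; total 18.
{A, B, C}: service 13 + fixed 6 = 19
{A, B, C, D, E}: service 13 + fixed 19 = 32
No other subset beats 17.

Minimum total cost: 17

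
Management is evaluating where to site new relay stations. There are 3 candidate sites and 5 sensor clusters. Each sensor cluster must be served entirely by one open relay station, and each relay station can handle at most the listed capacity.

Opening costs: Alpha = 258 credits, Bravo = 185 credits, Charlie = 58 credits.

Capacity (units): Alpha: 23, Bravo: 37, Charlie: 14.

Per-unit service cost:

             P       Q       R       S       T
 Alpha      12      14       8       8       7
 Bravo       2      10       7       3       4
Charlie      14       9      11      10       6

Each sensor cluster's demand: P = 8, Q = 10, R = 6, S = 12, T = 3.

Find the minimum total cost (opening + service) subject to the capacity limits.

Minimum total cost: 439

Open {Bravo, Charlie}: P→Bravo 2·8=16, Q→Charlie 9·10=90, R→Bravo 7·6=42, S→Bravo 3·12=36, T→Bravo 4·3=12.
Loads: Bravo carries 29/37, Charlie carries 10/14. Service 196; fixed 243; total 439.
Next best feasible plan costs 445.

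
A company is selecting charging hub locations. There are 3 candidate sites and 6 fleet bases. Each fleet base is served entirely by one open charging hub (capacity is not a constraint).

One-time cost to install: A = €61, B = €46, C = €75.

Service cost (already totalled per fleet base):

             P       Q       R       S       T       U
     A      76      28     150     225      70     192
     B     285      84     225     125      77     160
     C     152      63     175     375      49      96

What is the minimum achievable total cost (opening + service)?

Minimum total cost: 706

For any fixed open set, each fleet base goes to its cheapest open site; total = fixed + service.
{A, B, C}: P→A 76, Q→A 28, R→A 150, S→B 125, T→C 49, U→C 96. Service 524; fixed 182; total 706.
{A, B}: service 609 + fixed 107 = 716
{A, C}: service 624 + fixed 136 = 760
{B}: service 956 + fixed 46 = 1002
No other subset beats 706.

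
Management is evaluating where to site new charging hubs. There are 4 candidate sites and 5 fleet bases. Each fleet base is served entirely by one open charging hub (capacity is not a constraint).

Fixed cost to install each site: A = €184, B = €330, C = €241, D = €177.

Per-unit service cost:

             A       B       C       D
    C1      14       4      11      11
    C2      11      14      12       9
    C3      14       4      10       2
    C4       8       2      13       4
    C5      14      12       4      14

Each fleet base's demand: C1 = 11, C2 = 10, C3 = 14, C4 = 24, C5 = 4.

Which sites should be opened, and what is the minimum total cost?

Open D only; minimum total cost 568.

For any fixed open set, each fleet base goes to its cheapest open site; total = fixed + service.
{D}: C1→D 11·11=121, C2→D 9·10=90, C3→D 2·14=28, C4→D 4·24=96, C5→D 14·4=56. Service 391; fixed 177; total 568.
{B}: service 336 + fixed 330 = 666
{A, D}: service 391 + fixed 361 = 752
{A, B, C, D}: service 226 + fixed 932 = 1158
(All 15 nonempty subsets were checked; D only is lowest.)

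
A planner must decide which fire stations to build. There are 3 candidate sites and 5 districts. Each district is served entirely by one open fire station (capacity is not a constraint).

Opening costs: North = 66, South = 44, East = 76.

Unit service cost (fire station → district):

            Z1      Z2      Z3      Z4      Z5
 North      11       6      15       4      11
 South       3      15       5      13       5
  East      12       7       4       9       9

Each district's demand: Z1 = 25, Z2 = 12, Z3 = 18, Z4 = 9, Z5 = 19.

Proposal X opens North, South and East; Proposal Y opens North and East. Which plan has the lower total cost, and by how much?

Proposal X: {North, South, East}: Z1→South 3·25=75, Z2→North 6·12=72, Z3→East 4·18=72, Z4→North 4·9=36, Z5→South 5·19=95. Service 350; fixed 186; total 536.
Proposal Y: {North, East}: Z1→North 11·25=275, Z2→North 6·12=72, Z3→East 4·18=72, Z4→North 4·9=36, Z5→East 9·19=171. Service 626; fixed 142; total 768.
Difference: |536 − 768| = 232.

Proposal X is cheaper by 232.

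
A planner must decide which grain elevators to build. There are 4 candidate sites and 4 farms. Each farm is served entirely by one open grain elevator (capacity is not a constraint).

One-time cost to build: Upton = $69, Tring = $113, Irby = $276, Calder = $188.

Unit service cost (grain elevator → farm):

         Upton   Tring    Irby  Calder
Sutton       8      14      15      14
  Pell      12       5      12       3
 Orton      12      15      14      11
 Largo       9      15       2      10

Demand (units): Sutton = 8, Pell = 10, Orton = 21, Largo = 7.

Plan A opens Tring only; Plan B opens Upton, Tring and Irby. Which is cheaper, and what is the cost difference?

Plan A is cheaper by 143.

Plan A: {Tring}: Sutton→Tring 14·8=112, Pell→Tring 5·10=50, Orton→Tring 15·21=315, Largo→Tring 15·7=105. Service 582; fixed 113; total 695.
Plan B: {Upton, Tring, Irby}: Sutton→Upton 8·8=64, Pell→Tring 5·10=50, Orton→Upton 12·21=252, Largo→Irby 2·7=14. Service 380; fixed 458; total 838.
Difference: |695 − 838| = 143.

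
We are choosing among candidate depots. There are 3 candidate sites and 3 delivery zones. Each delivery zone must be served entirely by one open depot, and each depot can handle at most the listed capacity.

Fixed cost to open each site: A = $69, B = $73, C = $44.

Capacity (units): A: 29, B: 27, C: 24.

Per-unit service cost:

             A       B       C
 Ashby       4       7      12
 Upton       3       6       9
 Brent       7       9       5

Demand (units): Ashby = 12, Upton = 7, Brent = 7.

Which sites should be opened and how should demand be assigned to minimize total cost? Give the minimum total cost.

Open {A}: Ashby→A 4·12=48, Upton→A 3·7=21, Brent→A 7·7=49.
Loads: A carries 26/29. Service 118; fixed 69; total 187.
Next best feasible plan costs 217.

Minimum total cost: 187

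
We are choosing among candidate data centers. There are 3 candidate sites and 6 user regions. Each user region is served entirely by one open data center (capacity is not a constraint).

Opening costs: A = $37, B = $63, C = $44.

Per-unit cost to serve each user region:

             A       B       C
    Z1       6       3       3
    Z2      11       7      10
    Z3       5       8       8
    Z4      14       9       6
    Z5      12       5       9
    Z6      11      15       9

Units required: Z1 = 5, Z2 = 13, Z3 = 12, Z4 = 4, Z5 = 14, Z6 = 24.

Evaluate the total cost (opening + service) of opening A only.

Total cost: 758

Each user region is assigned to its cheapest site among the open ones.
{A}: Z1→A 6·5=30, Z2→A 11·13=143, Z3→A 5·12=60, Z4→A 14·4=56, Z5→A 12·14=168, Z6→A 11·24=264. Service 721; fixed 37; total 758.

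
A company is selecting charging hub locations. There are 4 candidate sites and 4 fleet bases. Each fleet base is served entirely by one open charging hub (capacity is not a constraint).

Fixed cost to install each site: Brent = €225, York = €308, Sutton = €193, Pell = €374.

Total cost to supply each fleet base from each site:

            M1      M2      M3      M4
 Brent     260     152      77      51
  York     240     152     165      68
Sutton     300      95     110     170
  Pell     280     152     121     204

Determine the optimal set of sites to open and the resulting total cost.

Open Brent only; minimum total cost 765.

For any fixed open set, each fleet base goes to its cheapest open site; total = fixed + service.
{Brent}: M1→Brent 260, M2→Brent 152, M3→Brent 77, M4→Brent 51. Service 540; fixed 225; total 765.
{Sutton}: service 675 + fixed 193 = 868
{Brent, Sutton}: M1→Brent 260, M2→Sutton 95, M3→Brent 77, M4→Brent 51. Service 483; fixed 418; total 901.
{Brent, York, Sutton, Pell}: service 463 + fixed 1100 = 1563
No other subset beats 765.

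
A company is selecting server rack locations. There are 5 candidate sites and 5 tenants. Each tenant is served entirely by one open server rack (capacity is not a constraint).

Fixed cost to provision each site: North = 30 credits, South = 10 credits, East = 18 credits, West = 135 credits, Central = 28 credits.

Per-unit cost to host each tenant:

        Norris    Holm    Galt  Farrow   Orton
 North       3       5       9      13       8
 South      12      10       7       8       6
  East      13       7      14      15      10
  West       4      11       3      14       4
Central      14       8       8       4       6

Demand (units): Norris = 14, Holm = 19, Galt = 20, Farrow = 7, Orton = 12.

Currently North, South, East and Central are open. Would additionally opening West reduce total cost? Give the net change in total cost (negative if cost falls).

No — net change +31 (cost rises by 31).

Current service cost with {North, South, East, Central}: 377.
Adding West: each tenant re-picks its cheapest; new service cost 273, saving 104.
Extra fixed cost: 135. Net change = 135 − 104 = 31.
(Totals: 463 → 494.)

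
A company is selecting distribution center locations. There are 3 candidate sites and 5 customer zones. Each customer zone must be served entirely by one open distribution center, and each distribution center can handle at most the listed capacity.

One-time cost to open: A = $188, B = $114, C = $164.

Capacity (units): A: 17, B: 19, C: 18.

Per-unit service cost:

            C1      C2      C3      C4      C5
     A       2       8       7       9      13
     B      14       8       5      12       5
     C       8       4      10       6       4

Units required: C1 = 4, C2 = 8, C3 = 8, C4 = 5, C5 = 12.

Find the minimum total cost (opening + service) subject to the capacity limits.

Minimum total cost: 652

Open {A, B, C}: C1→A 2·4=8, C2→C 4·8=32, C3→A 7·8=56, C4→C 6·5=30, C5→B 5·12=60.
Loads: A carries 12/17, B carries 12/19, C carries 13/18. Service 186; fixed 466; total 652.
Next best feasible plan costs 656.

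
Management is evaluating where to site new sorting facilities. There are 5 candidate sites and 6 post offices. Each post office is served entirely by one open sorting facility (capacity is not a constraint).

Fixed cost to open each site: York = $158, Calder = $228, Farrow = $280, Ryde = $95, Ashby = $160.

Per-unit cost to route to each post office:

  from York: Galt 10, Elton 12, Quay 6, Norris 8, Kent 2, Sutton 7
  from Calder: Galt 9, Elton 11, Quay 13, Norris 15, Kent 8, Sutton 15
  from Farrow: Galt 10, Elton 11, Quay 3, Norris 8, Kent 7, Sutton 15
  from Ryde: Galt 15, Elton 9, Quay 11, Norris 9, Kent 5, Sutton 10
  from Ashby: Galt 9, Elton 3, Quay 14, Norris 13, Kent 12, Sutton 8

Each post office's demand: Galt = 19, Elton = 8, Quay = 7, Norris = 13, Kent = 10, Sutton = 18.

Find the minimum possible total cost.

For any fixed open set, each post office goes to its cheapest open site; total = fixed + service.
{York}: Galt→York 10·19=190, Elton→York 12·8=96, Quay→York 6·7=42, Norris→York 8·13=104, Kent→York 2·10=20, Sutton→York 7·18=126. Service 578; fixed 158; total 736.
{York, Ashby}: service 487 + fixed 318 = 805
{York, Ryde}: Galt→York 10·19=190, Elton→Ryde 9·8=72, Quay→York 6·7=42, Norris→York 8·13=104, Kent→York 2·10=20, Sutton→York 7·18=126. Service 554; fixed 253; total 807.
{York, Calder, Farrow, Ryde, Ashby}: service 466 + fixed 921 = 1387
No other subset beats 736.

Minimum total cost: 736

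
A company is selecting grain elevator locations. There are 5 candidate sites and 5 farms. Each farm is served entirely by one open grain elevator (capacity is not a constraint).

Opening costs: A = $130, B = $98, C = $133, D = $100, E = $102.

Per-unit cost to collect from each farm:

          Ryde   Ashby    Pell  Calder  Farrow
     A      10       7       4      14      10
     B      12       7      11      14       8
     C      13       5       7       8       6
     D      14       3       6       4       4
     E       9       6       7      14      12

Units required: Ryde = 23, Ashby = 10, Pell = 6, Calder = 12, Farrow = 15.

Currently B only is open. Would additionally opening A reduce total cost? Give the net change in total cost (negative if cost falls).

Current service cost with {B}: 700.
Adding A: each farm re-picks its cheapest; new service cost 612, saving 88.
Extra fixed cost: 130. Net change = 130 − 88 = 42.
(Totals: 798 → 840.)

No — net change +42 (cost rises by 42).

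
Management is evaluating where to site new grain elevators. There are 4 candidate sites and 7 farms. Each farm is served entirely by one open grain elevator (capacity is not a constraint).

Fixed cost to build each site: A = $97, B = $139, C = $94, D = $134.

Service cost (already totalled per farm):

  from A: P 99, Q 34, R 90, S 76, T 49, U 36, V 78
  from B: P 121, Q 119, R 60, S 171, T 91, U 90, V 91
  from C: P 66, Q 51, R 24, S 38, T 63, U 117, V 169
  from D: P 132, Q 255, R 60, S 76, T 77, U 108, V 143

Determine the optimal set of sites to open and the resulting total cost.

Open A and C; minimum total cost 516.

For any fixed open set, each farm goes to its cheapest open site; total = fixed + service.
{A, C}: P→C 66, Q→A 34, R→C 24, S→C 38, T→A 49, U→A 36, V→A 78. Service 325; fixed 191; total 516.
{A}: P→A 99, Q→A 34, R→A 90, S→A 76, T→A 49, U→A 36, V→A 78. Service 462; fixed 97; total 559.
{C}: P→C 66, Q→C 51, R→C 24, S→C 38, T→C 63, U→C 117, V→C 169. Service 528; fixed 94; total 622.
{A, B, C, D}: service 325 + fixed 464 = 789
No other subset beats 516.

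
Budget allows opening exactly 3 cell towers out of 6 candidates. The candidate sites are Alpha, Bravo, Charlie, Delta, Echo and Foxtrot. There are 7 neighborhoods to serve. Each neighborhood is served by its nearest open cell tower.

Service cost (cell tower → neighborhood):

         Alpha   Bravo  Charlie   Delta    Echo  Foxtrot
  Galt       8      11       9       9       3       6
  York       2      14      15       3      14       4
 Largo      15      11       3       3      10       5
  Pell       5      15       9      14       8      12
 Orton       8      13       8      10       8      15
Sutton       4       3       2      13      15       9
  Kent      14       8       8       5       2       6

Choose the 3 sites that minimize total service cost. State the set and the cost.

Choose Alpha, Charlie and Echo; total service cost 25.

With exactly 3 open, each neighborhood uses its cheapest among the chosen.
{Alpha, Charlie, Echo}: Galt→Echo 3, York→Alpha 2, Largo→Charlie 3, Pell→Alpha 5, Orton→Alpha 8, Sutton→Charlie 2, Kent→Echo 2. Service cost 25.
{Alpha, Delta, Echo}: service cost 27
{Alpha, Echo, Foxtrot}: service cost 29
Among all 20 size-3 choices, {Alpha, Charlie, Echo} is lowest.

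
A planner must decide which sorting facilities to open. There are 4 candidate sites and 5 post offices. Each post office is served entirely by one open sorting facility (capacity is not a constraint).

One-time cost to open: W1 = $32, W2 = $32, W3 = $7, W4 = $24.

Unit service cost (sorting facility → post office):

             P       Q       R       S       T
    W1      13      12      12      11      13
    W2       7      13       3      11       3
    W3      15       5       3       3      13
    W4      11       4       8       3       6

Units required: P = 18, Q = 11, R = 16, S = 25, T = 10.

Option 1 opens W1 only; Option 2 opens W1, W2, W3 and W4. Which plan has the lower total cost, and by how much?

Option 1: {W1}: P→W1 13·18=234, Q→W1 12·11=132, R→W1 12·16=192, S→W1 11·25=275, T→W1 13·10=130. Service 963; fixed 32; total 995.
Option 2: {W1, W2, W3, W4}: P→W2 7·18=126, Q→W4 4·11=44, R→W2 3·16=48, S→W3 3·25=75, T→W2 3·10=30. Service 323; fixed 95; total 418.
Difference: |995 − 418| = 577.

Option 2 is cheaper by 577.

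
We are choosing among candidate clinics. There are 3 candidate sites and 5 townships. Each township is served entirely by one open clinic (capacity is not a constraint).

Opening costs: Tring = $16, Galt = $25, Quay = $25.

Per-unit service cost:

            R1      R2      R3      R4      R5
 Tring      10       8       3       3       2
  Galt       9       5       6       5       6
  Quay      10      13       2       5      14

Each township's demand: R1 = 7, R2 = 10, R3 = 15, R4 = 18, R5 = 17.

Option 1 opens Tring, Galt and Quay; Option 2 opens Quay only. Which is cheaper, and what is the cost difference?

Option 1: {Tring, Galt, Quay}: R1→Galt 9·7=63, R2→Galt 5·10=50, R3→Quay 2·15=30, R4→Tring 3·18=54, R5→Tring 2·17=34. Service 231; fixed 66; total 297.
Option 2: {Quay}: R1→Quay 10·7=70, R2→Quay 13·10=130, R3→Quay 2·15=30, R4→Quay 5·18=90, R5→Quay 14·17=238. Service 558; fixed 25; total 583.
Difference: |297 − 583| = 286.

Option 1 is cheaper by 286.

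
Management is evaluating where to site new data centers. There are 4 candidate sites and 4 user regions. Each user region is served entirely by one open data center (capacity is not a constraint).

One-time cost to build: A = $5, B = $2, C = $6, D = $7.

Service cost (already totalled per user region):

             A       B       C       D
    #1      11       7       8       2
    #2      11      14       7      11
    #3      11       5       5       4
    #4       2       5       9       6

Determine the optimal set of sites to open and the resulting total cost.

Open D only; minimum total cost 30.

For any fixed open set, each user region goes to its cheapest open site; total = fixed + service.
{D}: #1→D 2, #2→D 11, #3→D 4, #4→D 6. Service 23; fixed 7; total 30.
{A, D}: service 19 + fixed 12 = 31
{B, D}: service 22 + fixed 9 = 31
{A, B, C, D}: service 15 + fixed 20 = 35
No other subset beats 30.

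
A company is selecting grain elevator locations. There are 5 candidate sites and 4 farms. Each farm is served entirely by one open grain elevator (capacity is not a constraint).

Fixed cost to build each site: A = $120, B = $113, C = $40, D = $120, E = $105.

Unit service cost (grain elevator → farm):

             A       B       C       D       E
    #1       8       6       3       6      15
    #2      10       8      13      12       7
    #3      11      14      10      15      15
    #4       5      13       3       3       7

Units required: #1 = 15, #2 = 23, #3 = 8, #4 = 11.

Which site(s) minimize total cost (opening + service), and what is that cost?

For any fixed open set, each farm goes to its cheapest open site; total = fixed + service.
{C, E}: #1→C 3·15=45, #2→E 7·23=161, #3→C 10·8=80, #4→C 3·11=33. Service 319; fixed 145; total 464.
{B, C}: service 342 + fixed 153 = 495
{C}: service 457 + fixed 40 = 497
{A, B, C, D, E}: service 319 + fixed 498 = 817
No other subset beats 464.

Open C and E; minimum total cost 464.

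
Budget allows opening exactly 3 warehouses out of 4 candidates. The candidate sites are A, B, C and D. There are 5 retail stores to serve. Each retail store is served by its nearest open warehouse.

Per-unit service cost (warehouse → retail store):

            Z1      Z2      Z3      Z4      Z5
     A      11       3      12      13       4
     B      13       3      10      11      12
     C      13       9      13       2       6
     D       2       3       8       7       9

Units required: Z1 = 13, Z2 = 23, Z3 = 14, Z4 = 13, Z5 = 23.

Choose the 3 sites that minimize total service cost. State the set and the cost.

With exactly 3 open, each retail store uses its cheapest among the chosen.
{A, C, D}: Z1→D 2·13=26, Z2→A 3·23=69, Z3→D 8·14=112, Z4→C 2·13=26, Z5→A 4·23=92. Service cost 325.
{B, C, D}: service cost 371
{A, B, D}: service cost 390
Among all 4 size-3 choices, {A, C, D} is lowest.

Choose A, C and D; total service cost 325.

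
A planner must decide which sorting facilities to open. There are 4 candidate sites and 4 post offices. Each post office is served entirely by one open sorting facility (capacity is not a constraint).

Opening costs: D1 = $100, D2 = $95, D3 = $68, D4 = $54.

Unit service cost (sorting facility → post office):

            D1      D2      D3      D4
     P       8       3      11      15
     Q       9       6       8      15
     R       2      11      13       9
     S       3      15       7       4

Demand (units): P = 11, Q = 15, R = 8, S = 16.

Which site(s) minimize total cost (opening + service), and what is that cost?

For any fixed open set, each post office goes to its cheapest open site; total = fixed + service.
{D1, D2}: P→D2 3·11=33, Q→D2 6·15=90, R→D1 2·8=16, S→D1 3·16=48. Service 187; fixed 195; total 382.
{D1}: service 287 + fixed 100 = 387
{D2, D4}: service 259 + fixed 149 = 408
{D1, D2, D3, D4}: service 187 + fixed 317 = 504
No other subset beats 382.

Open D1 and D2; minimum total cost 382.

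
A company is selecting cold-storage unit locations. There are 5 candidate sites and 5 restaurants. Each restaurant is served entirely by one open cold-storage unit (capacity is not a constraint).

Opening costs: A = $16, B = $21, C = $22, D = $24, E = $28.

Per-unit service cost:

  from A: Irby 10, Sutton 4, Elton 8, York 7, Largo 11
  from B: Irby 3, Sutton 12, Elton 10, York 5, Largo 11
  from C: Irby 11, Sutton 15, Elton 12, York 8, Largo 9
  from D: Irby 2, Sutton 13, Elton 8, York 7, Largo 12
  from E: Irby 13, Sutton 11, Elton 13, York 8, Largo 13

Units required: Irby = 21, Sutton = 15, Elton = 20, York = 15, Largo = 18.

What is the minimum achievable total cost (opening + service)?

For any fixed open set, each restaurant goes to its cheapest open site; total = fixed + service.
{A, B, C}: Irby→B 3·21=63, Sutton→A 4·15=60, Elton→A 8·20=160, York→B 5·15=75, Largo→C 9·18=162. Service 520; fixed 59; total 579.
{A, B, C, D}: Irby→D 2·21=42, Sutton→A 4·15=60, Elton→A 8·20=160, York→B 5·15=75, Largo→C 9·18=162. Service 499; fixed 83; total 582.
{A, C, D}: Irby→D 2·21=42, Sutton→A 4·15=60, Elton→A 8·20=160, York→A 7·15=105, Largo→C 9·18=162. Service 529; fixed 62; total 591.
{A, B, C, D, E}: service 499 + fixed 111 = 610
No other subset beats 579.

Minimum total cost: 579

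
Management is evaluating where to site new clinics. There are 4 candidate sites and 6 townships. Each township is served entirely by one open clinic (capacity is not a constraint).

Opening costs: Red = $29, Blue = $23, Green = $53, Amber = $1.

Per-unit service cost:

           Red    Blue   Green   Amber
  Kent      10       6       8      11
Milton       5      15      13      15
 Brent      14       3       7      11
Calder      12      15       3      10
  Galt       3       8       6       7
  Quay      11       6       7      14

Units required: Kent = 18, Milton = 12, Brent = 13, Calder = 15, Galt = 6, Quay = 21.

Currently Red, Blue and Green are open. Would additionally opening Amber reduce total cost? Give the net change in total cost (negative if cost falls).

Current service cost with {Red, Blue, Green}: 396.
Adding Amber: each township re-picks its cheapest; new service cost 396, saving 0.
Extra fixed cost: 1. Net change = 1 − 0 = 1.
(Totals: 501 → 502.)

No — net change +1 (cost rises by 1).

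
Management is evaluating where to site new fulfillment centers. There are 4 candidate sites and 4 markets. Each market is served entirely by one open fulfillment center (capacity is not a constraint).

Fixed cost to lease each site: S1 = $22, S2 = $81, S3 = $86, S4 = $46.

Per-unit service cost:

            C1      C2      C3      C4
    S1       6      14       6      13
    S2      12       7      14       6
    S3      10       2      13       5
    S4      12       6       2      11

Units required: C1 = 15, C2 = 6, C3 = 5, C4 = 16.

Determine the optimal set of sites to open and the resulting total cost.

Open S1 and S3; minimum total cost 320.

For any fixed open set, each market goes to its cheapest open site; total = fixed + service.
{S1, S3}: C1→S1 6·15=90, C2→S3 2·6=12, C3→S1 6·5=30, C4→S3 5·16=80. Service 212; fixed 108; total 320.
{S1, S3, S4}: C1→S1 6·15=90, C2→S3 2·6=12, C3→S4 2·5=10, C4→S3 5·16=80. Service 192; fixed 154; total 346.
{S1, S2}: C1→S1 6·15=90, C2→S2 7·6=42, C3→S1 6·5=30, C4→S2 6·16=96. Service 258; fixed 103; total 361.
{S1, S2, S3, S4}: C1→S1 6·15=90, C2→S3 2·6=12, C3→S4 2·5=10, C4→S3 5·16=80. Service 192; fixed 235; total 427.
(All 15 nonempty subsets were checked; S1 and S3 is lowest.)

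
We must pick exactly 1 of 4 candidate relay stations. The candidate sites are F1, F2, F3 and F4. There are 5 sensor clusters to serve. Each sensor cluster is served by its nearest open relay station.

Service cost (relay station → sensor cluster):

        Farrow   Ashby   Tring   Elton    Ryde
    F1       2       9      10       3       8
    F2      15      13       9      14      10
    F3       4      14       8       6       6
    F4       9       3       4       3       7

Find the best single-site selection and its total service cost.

Choose F4 only; total service cost 26.

With exactly 1 open, each sensor cluster uses its cheapest among the chosen.
{F4}: Farrow→F4 9, Ashby→F4 3, Tring→F4 4, Elton→F4 3, Ryde→F4 7. Service cost 26.
{F1}: service cost 32
{F3}: service cost 38
Among all 4 size-1 choices, {F4} is lowest.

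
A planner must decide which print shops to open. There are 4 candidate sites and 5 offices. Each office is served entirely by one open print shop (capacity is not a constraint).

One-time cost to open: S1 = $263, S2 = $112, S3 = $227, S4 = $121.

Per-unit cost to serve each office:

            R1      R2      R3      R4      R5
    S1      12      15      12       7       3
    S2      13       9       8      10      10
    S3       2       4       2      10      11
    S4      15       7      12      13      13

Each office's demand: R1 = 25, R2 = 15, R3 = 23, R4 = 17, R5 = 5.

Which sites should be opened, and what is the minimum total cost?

For any fixed open set, each office goes to its cheapest open site; total = fixed + service.
{S3}: R1→S3 2·25=50, R2→S3 4·15=60, R3→S3 2·23=46, R4→S3 10·17=170, R5→S3 11·5=55. Service 381; fixed 227; total 608.
{S2, S3}: service 376 + fixed 339 = 715
{S3, S4}: R1→S3 2·25=50, R2→S3 4·15=60, R3→S3 2·23=46, R4→S3 10·17=170, R5→S3 11·5=55. Service 381; fixed 348; total 729.
{S1, S2, S3, S4}: R1→S3 2·25=50, R2→S3 4·15=60, R3→S3 2·23=46, R4→S1 7·17=119, R5→S1 3·5=15. Service 290; fixed 723; total 1013.
No other subset beats 608.

Open S3 only; minimum total cost 608.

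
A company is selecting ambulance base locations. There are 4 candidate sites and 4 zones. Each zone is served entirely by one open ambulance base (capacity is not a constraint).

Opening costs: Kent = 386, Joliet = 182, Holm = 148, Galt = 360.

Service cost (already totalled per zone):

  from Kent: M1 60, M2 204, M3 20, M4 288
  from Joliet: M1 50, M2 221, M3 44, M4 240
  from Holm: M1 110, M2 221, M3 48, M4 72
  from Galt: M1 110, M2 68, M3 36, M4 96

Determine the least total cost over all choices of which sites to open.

For any fixed open set, each zone goes to its cheapest open site; total = fixed + service.
{Holm}: M1→Holm 110, M2→Holm 221, M3→Holm 48, M4→Holm 72. Service 451; fixed 148; total 599.
{Galt}: service 310 + fixed 360 = 670
{Joliet, Holm}: service 387 + fixed 330 = 717
{Kent, Joliet, Holm, Galt}: service 210 + fixed 1076 = 1286
No other subset beats 599.

Minimum total cost: 599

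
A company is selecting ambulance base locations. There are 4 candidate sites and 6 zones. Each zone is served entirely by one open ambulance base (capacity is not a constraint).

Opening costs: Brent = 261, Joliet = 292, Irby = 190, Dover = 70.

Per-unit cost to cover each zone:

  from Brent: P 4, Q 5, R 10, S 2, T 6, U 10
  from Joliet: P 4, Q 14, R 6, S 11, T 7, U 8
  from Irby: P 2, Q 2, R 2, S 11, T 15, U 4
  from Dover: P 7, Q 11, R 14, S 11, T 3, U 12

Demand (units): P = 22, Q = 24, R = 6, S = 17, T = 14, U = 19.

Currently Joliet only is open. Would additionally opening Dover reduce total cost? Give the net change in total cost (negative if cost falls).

Yes — net change −58 (cost falls by 58).

Current service cost with {Joliet}: 897.
Adding Dover: each zone re-picks its cheapest; new service cost 769, saving 128.
Extra fixed cost: 70. Net change = 70 − 128 = -58.
(Totals: 1189 → 1131.)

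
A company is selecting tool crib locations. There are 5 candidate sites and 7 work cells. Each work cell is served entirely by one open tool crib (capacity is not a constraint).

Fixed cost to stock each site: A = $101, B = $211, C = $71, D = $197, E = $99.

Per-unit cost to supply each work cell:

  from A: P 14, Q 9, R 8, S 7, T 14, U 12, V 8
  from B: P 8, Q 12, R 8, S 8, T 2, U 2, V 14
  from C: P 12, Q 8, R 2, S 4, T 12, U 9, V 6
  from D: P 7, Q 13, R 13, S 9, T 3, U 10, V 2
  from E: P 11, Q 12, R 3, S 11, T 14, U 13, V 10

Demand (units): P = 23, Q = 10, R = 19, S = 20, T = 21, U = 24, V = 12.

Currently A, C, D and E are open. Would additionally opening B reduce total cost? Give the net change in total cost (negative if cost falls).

Current service cost with {A, C, D, E}: 662.
Adding B: each work cell re-picks its cheapest; new service cost 473, saving 189.
Extra fixed cost: 211. Net change = 211 − 189 = 22.
(Totals: 1130 → 1152.)

No — net change +22 (cost rises by 22).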